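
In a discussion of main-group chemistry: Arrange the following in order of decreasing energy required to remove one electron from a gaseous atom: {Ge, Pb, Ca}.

Ge > Pb > Ca

Ca is in period 4, group 2; Ge is in period 4, group 14; Pb is in period 6, group 14.
Removing the outermost electron gets harder across a period and easier down a group.
These span different periods and groups, so the two trends combine.
Pb > Ca: the two effects oppose for this pair; the across-period effect wins (716 vs 590 kJ/mol).
Ge > Pb: they share group 14; the group trend gives Ge the larger value.
Tabulated first ionization energy (kJ/mol): Ca 590, Ge 762, Pb 716.
So from highest to lowest: Ge > Pb > Ca.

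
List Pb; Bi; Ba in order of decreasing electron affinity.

Ba is in period 6, group 2; Pb is in period 6, group 14; Bi is in period 6, group 15.
Adding an electron releases more energy for atoms nearer the top right (short of the noble gases).
All lie in period 6, so electron affinity increases left to right.
So from highest to lowest: Bi > Pb > Ba.

Bi, Pb, Ba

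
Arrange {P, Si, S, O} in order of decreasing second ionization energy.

O, S, P, Si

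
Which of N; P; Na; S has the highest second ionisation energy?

Na

After 1 electron has been removed, what remains? N⁺ still has 4 valence electrons; P⁺ still has 4 valence electrons; Na⁺ is the bare [Ne] core; S⁺ still has 5 valence electrons.
Breaking into a closed-shell core is much more expensive than removing a leftover valence electron — Na has the largest IE_2 here.
Valence configurations: N⁺ [He]2s²2p², P⁺ [Ne]3s²3p², S⁺ [Ne]3s²3p³.
Tabulated IE_2 (kJ/mol): N 2856, P 1907, Na 4562, S 2252.
Overall IE_2 order: P < S < N < Na.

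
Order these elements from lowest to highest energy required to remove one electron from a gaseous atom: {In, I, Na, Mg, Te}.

Na < In < Mg < Te < I

Na is in period 3, group 1; Mg is in period 3, group 2; In is in period 5, group 13; Te is in period 5, group 16; I is in period 5, group 17.
IE₁ increases left→right with effective nuclear charge and decreases top→bottom as the valence shell moves farther out.
Neither a single period nor a single group — weigh both effects.
In > Na: period and group pull opposite ways; the across-period shift dominates (558 vs 496 kJ/mol).
Mg > In: period and group pull opposite ways; the down-group shift dominates (738 vs 558 kJ/mol).
Te > Mg: the two effects oppose for this pair; the across-period effect wins (869 vs 738 kJ/mol).
I > Te: both are in period 5; the period trend gives I the larger value.
Tabulated first ionization energy (kJ/mol): Na 496, Mg 738, In 558, Te 869, I 1008.
So from lowest to highest: Na < In < Mg < Te < I.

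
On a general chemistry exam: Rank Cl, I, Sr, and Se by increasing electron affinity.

Sr < Se < I < Cl

Cl is in period 3, group 17; Se is in period 4, group 16; Sr is in period 5, group 2; I is in period 5, group 17.
EA tends to increase across a period and decrease down a group, though the pattern is less regular than for IE or radius.
These span different periods and groups, so the two trends combine.
Se > Sr: both effects reinforce here, so Se is clearly the higher of the two.
I > Se: the two effects oppose for this pair; the across-period effect wins (295 vs 195 kJ/mol).
Cl > I: Cl sits above I in group 17, so the down-group effect alone puts Cl higher.
Tabulated electron affinity (kJ/mol): Cl 349, Se 195, Sr 5, I 295.
So from lowest to highest: Sr < Se < I < Cl.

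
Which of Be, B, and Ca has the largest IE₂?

Consider each +1 ion: Be⁺ still has 1 valence electron; B⁺ still has 2 valence electrons; Ca⁺ still has 1 valence electron.
All are still removing valence electrons, so compare the +1 ions as you would atoms: IE_2 generally rises across a period (higher Z_eff) and falls down a group (larger shell), subject to the usual subshell exceptions.
Valence configurations: Be⁺ [He]2s¹, B⁺ [He]2s², Ca⁺ [Ar]4s¹.
Tabulated IE_2 (kJ/mol): Be 1757, B 2427, Ca 1145.
Overall IE_2 order: Ca < Be < B.

B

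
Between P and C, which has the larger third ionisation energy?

Consider each +2 ion: P²⁺ still has 3 valence electrons; C²⁺ still has 2 valence electrons.
All are still removing valence electrons, so compare the +2 ions as you would atoms: IE_3 generally rises across a period (higher Z_eff) and falls down a group (larger shell), subject to the usual subshell exceptions.
Valence configurations: P²⁺ [Ne]3s²3p¹, C²⁺ [He]2s².
The numbers (kJ/mol): P 2914, C 4620.
Overall IE_3 order: P < C.

C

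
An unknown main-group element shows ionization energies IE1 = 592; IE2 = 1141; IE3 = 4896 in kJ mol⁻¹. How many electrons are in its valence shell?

2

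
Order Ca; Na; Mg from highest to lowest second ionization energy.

The second ionization energy removes an electron from the +1 ion. For each element: Ca⁺ still has 1 valence electron; Na⁺ is the bare [Ne] core; Mg⁺ still has 1 valence electron.
Breaking into a closed-shell core is much more expensive than removing a leftover valence electron — Na has the largest IE_2 here.
Valence configurations: Ca⁺ [Ar]4s¹, Mg⁺ [Ne]3s¹.
Tabulated IE_2 (kJ/mol): Ca 1145, Na 4562, Mg 1451.
Putting it together, IE_2: Ca < Mg < Na.

Na, Mg, Ca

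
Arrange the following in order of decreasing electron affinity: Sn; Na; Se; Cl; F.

Adding an electron releases more energy for atoms nearer the top right (short of the noble gases).
Here both period and group differ, so the two effects have to be weighed against each other.
Sn > Na: the two effects oppose for this pair; the across-period effect wins (107 vs 53 kJ/mol).
Se > Sn: both effects reinforce here, so Se is clearly the higher of the two.
F > Se: relative to Se, both the across-period and down-group shifts push F's electron affinity up.
Cl > F: this pair runs against the simple trend — see the exception note.
Note the exception: Cl has a higher electron affinity than F, contrary to the simple trend — F's small 2p subshell makes the incoming electron feel strong e⁻–e⁻ repulsion, so Cl actually releases more energy on gaining an electron.
For reference (kJ/mol): F 328, Na 53, Cl 349, Se 195, Sn 107.
So from highest to lowest: Cl > F > Se > Sn > Na.

Cl, F, Se, Sn, Na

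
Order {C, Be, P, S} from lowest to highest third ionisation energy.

P < S < C < Be

IE_3 is the cost of taking one more electron from the +2 cation: C²⁺ still has 2 valence electrons; Be²⁺ is the bare [He] core; P²⁺ still has 3 valence electrons; S²⁺ still has 4 valence electrons.
Pulling an electron out of a noble-gas core costs far more than removing a remaining valence electron, so Be sits at the high end of IE_3.
Valence configurations: C²⁺ [He]2s², P²⁺ [Ne]3s²3p¹, S²⁺ [Ne]3s²3p².
Tabulated IE_3 (kJ/mol): C 4620, Be 14849, P 2914, S 3357.
Hence IE_3: P < S < C < Be.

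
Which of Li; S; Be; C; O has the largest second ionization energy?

Li

IE_2 is the cost of taking one more electron from the +1 cation: Li⁺ is the bare [He] core; S⁺ still has 5 valence electrons; Be⁺ still has 1 valence electron; C⁺ still has 3 valence electrons; O⁺ still has 5 valence electrons.
Core electrons are held far more tightly than valence electrons, so Li tops the IE_2 order.
Valence configurations: S⁺ [Ne]3s²3p³, Be⁺ [He]2s¹, C⁺ [He]2s²2p¹, O⁺ [He]2s²2p³.
Approximate IE_2 values (kJ/mol): Li 7298, S 2252, Be 1757, C 2353, O 3388.
Hence IE_2: Be < S < C < O < Li.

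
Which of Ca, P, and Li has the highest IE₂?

Consider each +1 ion: Ca⁺ still has 1 valence electron; P⁺ still has 4 valence electrons; Li⁺ is the bare [He] core.
Breaking into a closed-shell core is much more expensive than removing a leftover valence electron — Li has the largest IE_2 here.
Valence configurations: Ca⁺ [Ar]4s¹, P⁺ [Ne]3s²3p².
The numbers (kJ/mol): Ca 1145, P 1907, Li 7298.
Overall IE_2 order: Ca < P < Li.

Li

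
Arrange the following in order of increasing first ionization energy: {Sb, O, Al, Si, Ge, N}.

Al < Ge < Si < Sb < O < N

Across a period the outer electron is held more tightly (higher IE₁); down a group it sits in a higher shell, more shielded, and comes off more easily.
These span different periods and groups, so the two trends combine.
Ge > Al: period and group pull opposite ways; the across-period shift dominates (762 vs 578 kJ/mol).
Si > Ge: Si sits above Ge in group 14, so the down-group effect alone puts Si higher.
Sb > Si: period and group pull opposite ways; the across-period shift dominates (831 vs 786 kJ/mol).
O > Sb: both effects reinforce here, so O is clearly the higher of the two.
N > O: this pair runs against the simple trend — see the exception note.
Note the exception: N has a higher first ionization energy than O, contrary to the simple trend — pairing an electron in O's 2p⁴ costs repulsion energy, so O ionizes more easily than half-filled N (2p³).
For reference (kJ/mol): N 1402, O 1314, Al 578, Si 786, Ge 762, Sb 831.
So from lowest to highest: Al < Ge < Si < Sb < O < N.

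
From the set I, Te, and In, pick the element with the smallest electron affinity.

In

In is in period 5, group 13; Te is in period 5, group 16; I is in period 5, group 17.
Electron affinity generally becomes more exothermic across a period toward the halogens and less exothermic down a group.
All lie in period 5, so electron affinity increases left to right.
The smallest electron affinity among these belongs to In.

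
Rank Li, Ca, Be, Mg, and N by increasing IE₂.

Ca < Mg < Be < N < Li

IE_2 is the cost of taking one more electron from the +1 cation: Li⁺ is the bare [He] core; Ca⁺ still has 1 valence electron; Be⁺ still has 1 valence electron; Mg⁺ still has 1 valence electron; N⁺ still has 4 valence electrons.
Breaking into a closed-shell core is much more expensive than removing a leftover valence electron — Li has the largest IE_2 here.
Valence configurations: Ca⁺ [Ar]4s¹, Be⁺ [He]2s¹, Mg⁺ [Ne]3s¹, N⁺ [He]2s²2p².
Approximate IE_2 values (kJ/mol): Li 7298, Ca 1145, Be 1757, Mg 1451, N 2856.
Putting it together, IE_2: Ca < Mg < Be < N < Li.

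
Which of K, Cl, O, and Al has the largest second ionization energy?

After 1 electron has been removed, what remains? K⁺ is the bare [Ar] core; Cl⁺ still has 6 valence electrons; O⁺ still has 5 valence electrons; Al⁺ still has 2 valence electrons.
Usually core removal costs more than valence removal, but here the competition is close: a tightly held n=2 valence electron can cost more to remove than an n=3 core electron, so the actual values have to decide it.
Valence configurations: Cl⁺ [Ne]3s²3p⁴, O⁺ [He]2s²2p³, Al⁺ [Ne]3s².
Tabulated IE_2 (kJ/mol): K 3052, Cl 2298, O 3388, Al 1817.
Putting it together, IE_2: Al < Cl < K < O.

O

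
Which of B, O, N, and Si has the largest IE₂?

O

After 1 electron has been removed, what remains? B⁺ still has 2 valence electrons; O⁺ still has 5 valence electrons; N⁺ still has 4 valence electrons; Si⁺ still has 3 valence electrons.
All are still removing valence electrons, so compare the +1 ions as you would atoms: IE_2 generally rises across a period (higher Z_eff) and falls down a group (larger shell), subject to the usual subshell exceptions.
Valence configurations: B⁺ [He]2s², O⁺ [He]2s²2p³, N⁺ [He]2s²2p², Si⁺ [Ne]3s²3p¹.
Approximate IE_2 values (kJ/mol): B 2427, O 3388, N 2856, Si 1577.
Hence IE_2: Si < B < N < O.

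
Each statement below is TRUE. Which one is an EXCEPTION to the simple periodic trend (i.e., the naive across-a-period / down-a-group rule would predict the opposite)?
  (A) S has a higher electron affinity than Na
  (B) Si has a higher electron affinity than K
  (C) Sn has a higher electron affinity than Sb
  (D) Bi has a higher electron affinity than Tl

(C)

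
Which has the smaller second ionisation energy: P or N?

Consider each +1 ion: P⁺ still has 4 valence electrons; N⁺ still has 4 valence electrons.
All are still removing valence electrons, so compare the +1 ions as you would atoms: IE_2 generally rises across a period (higher Z_eff) and falls down a group (larger shell), subject to the usual subshell exceptions.
Valence configurations: P⁺ [Ne]3s²3p², N⁺ [He]2s²2p².
Tabulated IE_2 (kJ/mol): P 1907, N 2856.
Overall IE_2 order: P < N.

P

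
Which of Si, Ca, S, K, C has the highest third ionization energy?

After 2 electrons have been removed, what remains? Si²⁺ still has 2 valence electrons; Ca²⁺ is the bare [Ar] core; S²⁺ still has 4 valence electrons; K²⁺ is already 1 electron into the core; C²⁺ still has 2 valence electrons.
Usually core removal costs more than valence removal, but here the competition is close: a tightly held n=2 valence electron can cost more to remove than an n=3 core electron, so the actual values have to decide it.
Valence configurations: Si²⁺ [Ne]3s², S²⁺ [Ne]3s²3p², C²⁺ [He]2s².
Tabulated IE_3 (kJ/mol): Si 3232, Ca 4912, S 3357, K 4420, C 4620.
Hence IE_3: Si < S < K < C < Ca.

Ca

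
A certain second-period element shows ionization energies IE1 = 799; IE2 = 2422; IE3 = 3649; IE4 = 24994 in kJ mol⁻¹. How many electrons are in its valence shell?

Look for the largest jump between consecutive ionization energies: IE4/IE3 ≈ 6.8, far larger than any earlier ratio.
That jump marks the point where a core electron is being removed. So the atom has 3 valence electrons.

3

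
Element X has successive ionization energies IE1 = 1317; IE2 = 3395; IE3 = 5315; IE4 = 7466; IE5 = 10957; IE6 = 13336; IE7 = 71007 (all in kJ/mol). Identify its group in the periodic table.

Group 16

Look for the largest jump between consecutive ionization energies: IE7/IE6 ≈ 5.3, far larger than any earlier ratio.
That jump marks the point where a core electron is being removed. So the atom has 6 valence electrons.
A main-group element with 6 valence electrons is in group 16.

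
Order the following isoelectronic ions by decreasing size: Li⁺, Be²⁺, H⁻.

H⁻ > Li⁺ > Be²⁺

All of these have 2 electrons, so size is governed by nuclear charge alone: the more protons, the stronger the pull on the same electron cloud, and the smaller the ion.
Nuclear charges: Be²⁺ (Z=4), Li⁺ (Z=3), H⁻ (Z=1).
Largest to smallest: H⁻ > Li⁺ > Be²⁺.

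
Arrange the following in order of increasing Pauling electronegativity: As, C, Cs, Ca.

Cs < Ca < As < C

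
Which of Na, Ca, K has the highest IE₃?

IE_3 is the cost of taking one more electron from the +2 cation: Na²⁺ is already 1 electron into the core; Ca²⁺ is the bare [Ar] core; K²⁺ is already 1 electron into the core.
All of these are removing an electron from a noble-gas core or deeper; the smaller core (lower principal quantum number) is held far more tightly, and within a period the higher nuclear charge binds the same core more tightly.
Tabulated IE_3 (kJ/mol): Na 6910, Ca 4912, K 4420.
Overall IE_3 order: K < Ca < Na.

Na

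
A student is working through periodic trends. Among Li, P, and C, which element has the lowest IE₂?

After 1 electron has been removed, what remains? Li⁺ is the bare [He] core; P⁺ still has 4 valence electrons; C⁺ still has 3 valence electrons.
Core electrons are held far more tightly than valence electrons, so Li tops the IE_2 order.
Valence configurations: P⁺ [Ne]3s²3p², C⁺ [He]2s²2p¹.
The numbers (kJ/mol): Li 7298, P 1907, C 2353.
Putting it together, IE_2: P < C < Li.

P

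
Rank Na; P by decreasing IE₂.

Na > P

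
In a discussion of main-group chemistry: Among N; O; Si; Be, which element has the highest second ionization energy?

After 1 electron has been removed, what remains? N⁺ still has 4 valence electrons; O⁺ still has 5 valence electrons; Si⁺ still has 3 valence electrons; Be⁺ still has 1 valence electron.
All are still removing valence electrons, so compare the +1 ions as you would atoms: IE_2 generally rises across a period (higher Z_eff) and falls down a group (larger shell), subject to the usual subshell exceptions.
Valence configurations: N⁺ [He]2s²2p², O⁺ [He]2s²2p³, Si⁺ [Ne]3s²3p¹, Be⁺ [He]2s¹.
The numbers (kJ/mol): N 2856, O 3388, Si 1577, Be 1757.
Hence IE_2: Si < Be < N < O.

O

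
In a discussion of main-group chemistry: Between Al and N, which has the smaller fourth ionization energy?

After 3 electrons have been removed, what remains? Al³⁺ is the bare [Ne] core; N³⁺ still has 2 valence electrons.
Pulling an electron out of a noble-gas core costs far more than removing a remaining valence electron, so Al sits at the high end of IE_4.
The numbers (kJ/mol): Al 11577, N 7475.
So the fourth ionization energies run N < Al.

N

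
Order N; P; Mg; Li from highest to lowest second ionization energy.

After 1 electron has been removed, what remains? N⁺ still has 4 valence electrons; P⁺ still has 4 valence electrons; Mg⁺ still has 1 valence electron; Li⁺ is the bare [He] core.
Breaking into a closed-shell core is much more expensive than removing a leftover valence electron — Li has the largest IE_2 here.
Valence configurations: N⁺ [He]2s²2p², P⁺ [Ne]3s²3p², Mg⁺ [Ne]3s¹.
The numbers (kJ/mol): N 2856, P 1907, Mg 1451, Li 7298.
So the second ionization energies run Mg < P < N < Li.

Li, N, P, Mg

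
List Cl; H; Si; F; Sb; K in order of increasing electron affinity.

Electron affinity generally becomes more exothermic across a period toward the halogens and less exothermic down a group.
These span different periods and groups, so the two trends combine.
H > K: they share group 1; the group trend gives H the larger value.
Sb > H: the two effects oppose for this pair; the across-period effect wins (103 vs 73 kJ/mol).
Si > Sb: period and group pull opposite ways; the down-group shift dominates (134 vs 103 kJ/mol).
F > Si: both effects reinforce here, so F is clearly the higher of the two.
Cl > F: this pair runs against the simple trend — see the exception note.
Note the exception: Cl has a higher electron affinity than F, contrary to the simple trend — F's small 2p subshell makes the incoming electron feel strong e⁻–e⁻ repulsion, so Cl actually releases more energy on gaining an electron.
Tabulated electron affinity (kJ/mol): H 73, F 328, Si 134, Cl 349, K 48, Sb 103.
So from lowest to highest: K < H < Sb < Si < F < Cl.

K, H, Sb, Si, F, Cl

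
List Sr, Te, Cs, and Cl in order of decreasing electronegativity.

EN rises left→right (higher Z_eff, smaller atoms) and falls top→bottom (larger, more shielded atoms).
These span different periods and groups, so the two trends combine.
Sr > Cs: relative to Cs, both the across-period and down-group shifts push Sr's electronegativity up.
Te > Sr: Te lies to the right of Sr in period 5, so the across-period effect alone puts Te higher.
Cl > Te: both effects reinforce here, so Cl is clearly the higher of the two.
Approximate values (Pauling): Cl 3.16, Sr 0.95, Te 2.10, Cs 0.79.
So from highest to lowest: Cl > Te > Sr > Cs.

Cl > Te > Sr > Cs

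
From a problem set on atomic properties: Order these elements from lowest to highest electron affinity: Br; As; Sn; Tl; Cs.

As is in period 4, group 15; Br is in period 4, group 17; Sn is in period 5, group 14; Cs is in period 6, group 1; Tl is in period 6, group 13.
Adding an electron releases more energy for atoms nearer the top right (short of the noble gases).
These span different periods and groups, so the two trends combine.
Cs > Tl: this pair runs against the simple trend — see the exception note.
As > Cs: both effects reinforce here, so As is clearly the higher of the two.
Sn > As: this pair runs against the simple trend — see the exception note.
Br > Sn: both effects reinforce here, so Br is clearly the higher of the two.
Note the exception: Cs has a higher electron affinity than Tl, contrary to the simple trend — Tl's ns²np¹ configuration gives only a small electron affinity — the sparsely filled np subshell binds an added electron weakly.
Note the exception: Sn has a higher electron affinity than As, contrary to the simple trend — adding an electron to As's half-filled np³ subshell costs electron-pairing energy.
Tabulated electron affinity (kJ/mol): As 78, Br 325, Sn 107, Cs 46, Tl 19.
So from lowest to highest: Tl < Cs < As < Sn < Br.

Tl, Cs, As, Sn, Br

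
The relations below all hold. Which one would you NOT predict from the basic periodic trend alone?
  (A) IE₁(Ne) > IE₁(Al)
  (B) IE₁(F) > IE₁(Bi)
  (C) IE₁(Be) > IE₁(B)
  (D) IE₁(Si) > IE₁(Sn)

(C)

The general trend: IE₁ increases across a period and decreases down a group.
(A) Ne (period 2, group 18) vs Al (period 3, group 13): the stated order agrees with the simple trend.
(B) F (period 2, group 17) vs Bi (period 6, group 15): the stated order agrees with the simple trend.
(C) Be (period 2, group 2) vs B (period 2, group 13): the stated order contradicts the simple trend.
(D) Si (period 3, group 14) vs Sn (period 5, group 14): the stated order agrees with the simple trend.
The exception is (C): removing B's lone 2p electron is easier than breaking Be's filled 2s².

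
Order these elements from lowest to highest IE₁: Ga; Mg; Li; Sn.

Li, Ga, Sn, Mg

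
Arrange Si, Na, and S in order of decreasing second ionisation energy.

Na > S > Si

IE_2 is the cost of taking one more electron from the +1 cation: Si⁺ still has 3 valence electrons; Na⁺ is the bare [Ne] core; S⁺ still has 5 valence electrons.
Core electrons are held far more tightly than valence electrons, so Na tops the IE_2 order.
Valence configurations: Si⁺ [Ne]3s²3p¹, S⁺ [Ne]3s²3p³.
The numbers (kJ/mol): Si 1577, Na 4562, S 2252.
Overall IE_2 order: Si < S < Na.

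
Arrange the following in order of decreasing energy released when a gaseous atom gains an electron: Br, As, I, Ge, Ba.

EA tends to increase across a period and decrease down a group, though the pattern is less regular than for IE or radius.
Neither a single period nor a single group — weigh both effects.
As > Ba: both effects reinforce here, so As is clearly the higher of the two.
Ge > As: this pair runs against the simple trend — see the exception note.
I > Ge: period and group pull opposite ways; the across-period shift dominates (295 vs 119 kJ/mol).
Br > I: Br sits above I in group 17, so the down-group effect alone puts Br higher.
Note the exception: Ge has a higher electron affinity than As, contrary to the simple trend — adding an electron to As's half-filled 4p³ is unfavourable, so Ge (4p²) has the more exothermic EA.
Approximate values (kJ/mol): Ge 119, As 78, Br 325, I 295, Ba 14.
So from highest to lowest: Br > I > Ge > As > Ba.

Br > I > Ge > As > Ba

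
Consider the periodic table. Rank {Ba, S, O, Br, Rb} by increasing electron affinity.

Ba < Rb < O < S < Br

O is in period 2, group 16; S is in period 3, group 16; Br is in period 4, group 17; Rb is in period 5, group 1; Ba is in period 6, group 2.
Atoms with high Z_eff and room in the valence shell (especially the halogens) have the most exothermic electron affinities.
Here both period and group differ, so the two effects have to be weighed against each other.
Rb > Ba: the two effects oppose for this pair; the down-group effect wins (47 vs 14 kJ/mol).
O > Rb: both effects reinforce here, so O is clearly the higher of the two.
S > O: this pair runs against the simple trend — see the exception note.
Br > S: period and group pull opposite ways; the across-period shift dominates (325 vs 200 kJ/mol).
Note the exception: S has a higher electron affinity than O, contrary to the simple trend — the compact 2p subshell of O repels the added electron more than S's larger 3p does.
For reference (kJ/mol): O 141, S 200, Br 325, Rb 47, Ba 14.
So from lowest to highest: Ba < Rb < O < S < Br.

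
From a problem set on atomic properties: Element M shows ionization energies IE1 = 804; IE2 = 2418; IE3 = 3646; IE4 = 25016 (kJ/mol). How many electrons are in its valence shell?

Look for the largest jump between consecutive ionization energies: IE4/IE3 ≈ 6.9, far larger than any earlier ratio.
That jump marks the point where a core electron is being removed. So the atom has 3 valence electrons.

3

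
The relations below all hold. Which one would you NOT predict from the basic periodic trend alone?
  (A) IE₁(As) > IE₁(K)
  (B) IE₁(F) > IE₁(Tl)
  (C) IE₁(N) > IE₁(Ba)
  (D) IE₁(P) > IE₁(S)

The general trend: first ionisation energy increases across a period and decreases down a group.
(A) As (period 4, group 15) vs K (period 4, group 1): the stated order agrees with the simple trend.
(B) F (period 2, group 17) vs Tl (period 6, group 13): the stated order agrees with the simple trend.
(C) N (period 2, group 15) vs Ba (period 6, group 2): the stated order agrees with the simple trend.
(D) P (period 3, group 15) vs S (period 3, group 16): the stated order contradicts the simple trend.
The exception is (D): S (3p⁴) ionizes more easily than half-filled P (3p³) because the paired 3p electron in S is pushed out by e⁻–e⁻ repulsion.

(D)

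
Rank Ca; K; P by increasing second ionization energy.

Ca < P < K

The second ionization energy removes an electron from the +1 ion. For each element: Ca⁺ still has 1 valence electron; K⁺ is the bare [Ar] core; P⁺ still has 4 valence electrons.
Pulling an electron out of a noble-gas core costs far more than removing a remaining valence electron, so K sits at the high end of IE_2.
Valence configurations: Ca⁺ [Ar]4s¹, P⁺ [Ne]3s²3p².
The numbers (kJ/mol): Ca 1145, K 3052, P 1907.
Overall IE_2 order: Ca < P < K.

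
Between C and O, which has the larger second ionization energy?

O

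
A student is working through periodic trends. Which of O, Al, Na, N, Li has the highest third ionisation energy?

Li

The third ionization energy removes an electron from the +2 ion. For each element: O²⁺ still has 4 valence electrons; Al²⁺ still has 1 valence electron; Na²⁺ is already 1 electron into the core; N²⁺ still has 3 valence electrons; Li²⁺ is already 1 electron into the core.
Breaking into a closed-shell core is much more expensive than removing a leftover valence electron — Na and Li have the largest IE_3 here.
Valence configurations: O²⁺ [He]2s²2p², Al²⁺ [Ne]3s¹, N²⁺ [He]2s²2p¹.
The numbers (kJ/mol): O 5300, Al 2745, Na 6910, N 4578, Li 11815.
So the third ionization energies run Al < N < O < Na < Li.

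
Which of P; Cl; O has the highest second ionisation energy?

The second ionization energy removes an electron from the +1 ion. For each element: P⁺ still has 4 valence electrons; Cl⁺ still has 6 valence electrons; O⁺ still has 5 valence electrons.
All are still removing valence electrons, so compare the +1 ions as you would atoms: IE_2 generally rises across a period (higher Z_eff) and falls down a group (larger shell), subject to the usual subshell exceptions.
Valence configurations: P⁺ [Ne]3s²3p², Cl⁺ [Ne]3s²3p⁴, O⁺ [He]2s²2p³.
The numbers (kJ/mol): P 1907, Cl 2298, O 3388.
So the second ionization energies run P < Cl < O.

O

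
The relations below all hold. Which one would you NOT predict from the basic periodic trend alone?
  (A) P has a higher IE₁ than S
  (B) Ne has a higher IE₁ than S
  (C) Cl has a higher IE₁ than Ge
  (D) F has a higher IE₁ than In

(A)

The general trend: IE₁ increases across a period and decreases down a group.
(A) P (period 3, group 15) vs S (period 3, group 16): the stated order contradicts the simple trend.
(B) Ne (period 2, group 18) vs S (period 3, group 16): the stated order agrees with the simple trend.
(C) Cl (period 3, group 17) vs Ge (period 4, group 14): the stated order agrees with the simple trend.
(D) F (period 2, group 17) vs In (period 5, group 13): the stated order agrees with the simple trend.
The exception is (A): S (3p⁴) ionizes more easily than half-filled P (3p³) because the paired 3p electron in S is pushed out by e⁻–e⁻ repulsion.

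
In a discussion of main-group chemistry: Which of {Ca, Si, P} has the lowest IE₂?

Ca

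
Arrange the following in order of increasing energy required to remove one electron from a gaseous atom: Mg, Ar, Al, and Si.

Al < Mg < Si < Ar

Mg is in period 3, group 2; Al is in period 3, group 13; Si is in period 3, group 14; Ar is in period 3, group 18.
Across a period the outer electron is held more tightly (higher IE₁); down a group it sits in a higher shell, more shielded, and comes off more easily.
All lie in period 3; the across-period trend (first ionization energy increases left to right) applies, with the exception below.
Note the exception: Mg has a higher first ionization energy than Al, contrary to the simple trend — Al's single 3p electron is easier to remove than one from Mg's filled 3s².
For reference (kJ/mol): Mg 738, Al 578, Si 786, Ar 1521.
So from lowest to highest: Al < Mg < Si < Ar.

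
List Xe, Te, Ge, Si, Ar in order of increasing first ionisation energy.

Ge < Si < Te < Xe < Ar

Removing the outermost electron gets harder across a period and easier down a group.
These span different periods and groups, so the two trends combine.
Si > Ge: Si sits above Ge in group 14, so the down-group effect alone puts Si higher.
Te > Si: period and group pull opposite ways; the across-period shift dominates (869 vs 786 kJ/mol).
Xe > Te: both are in period 5; the period trend gives Xe the larger value.
Ar > Xe: they share group 18; the group trend gives Ar the larger value.
For reference (kJ/mol): Si 786, Ar 1521, Ge 762, Te 869, Xe 1170.
So from lowest to highest: Ge < Si < Te < Xe < Ar.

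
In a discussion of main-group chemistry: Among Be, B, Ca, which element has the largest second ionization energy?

After 1 electron has been removed, what remains? Be⁺ still has 1 valence electron; B⁺ still has 2 valence electrons; Ca⁺ still has 1 valence electron.
All are still removing valence electrons, so compare the +1 ions as you would atoms: IE_2 generally rises across a period (higher Z_eff) and falls down a group (larger shell), subject to the usual subshell exceptions.
Valence configurations: Be⁺ [He]2s¹, B⁺ [He]2s², Ca⁺ [Ar]4s¹.
Approximate IE_2 values (kJ/mol): Be 1757, B 2427, Ca 1145.
Putting it together, IE_2: Ca < Be < B.

B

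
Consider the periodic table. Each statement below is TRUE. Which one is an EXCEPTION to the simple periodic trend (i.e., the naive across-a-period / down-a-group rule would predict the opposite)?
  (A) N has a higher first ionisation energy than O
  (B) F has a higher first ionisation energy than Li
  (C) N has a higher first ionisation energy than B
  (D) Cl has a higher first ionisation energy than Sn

(A)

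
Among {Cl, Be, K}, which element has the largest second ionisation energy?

K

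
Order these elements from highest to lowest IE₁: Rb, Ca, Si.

Si > Ca > Rb

Si is in period 3, group 14; Ca is in period 4, group 2; Rb is in period 5, group 1.
First ionization energy rises across a period (greater Z_eff holds electrons more tightly) and falls down a group (valence electrons are farther from the nucleus).
These span different periods and groups, so the two trends combine.
Ca > Rb: both effects reinforce here, so Ca is clearly the higher of the two.
Si > Ca: relative to Ca, both the across-period and down-group shifts push Si's first ionization energy up.
For reference (kJ/mol): Si 786, Ca 590, Rb 403.
So from highest to lowest: Si > Ca > Rb.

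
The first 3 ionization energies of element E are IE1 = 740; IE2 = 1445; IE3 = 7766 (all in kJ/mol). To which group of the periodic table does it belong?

Group 2

Look for the largest jump between consecutive ionization energies: IE3/IE2 ≈ 5.4, far larger than any earlier ratio.
That jump marks the point where a core electron is being removed. So the atom has 2 valence electrons.
A main-group element with 2 valence electrons is in group 2.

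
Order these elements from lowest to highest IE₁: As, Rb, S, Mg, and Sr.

Rb < Sr < Mg < As < S

Mg is in period 3, group 2; S is in period 3, group 16; As is in period 4, group 15; Rb is in period 5, group 1; Sr is in period 5, group 2.
Removing the outermost electron gets harder across a period and easier down a group.
Neither a single period nor a single group — weigh both effects.
Sr > Rb: both are in period 5; the period trend gives Sr the larger value.
Mg > Sr: they share group 2; the group trend gives Mg the larger value.
As > Mg: the two effects oppose for this pair; the across-period effect wins (947 vs 738 kJ/mol).
S > As: both effects reinforce here, so S is clearly the higher of the two.
For reference (kJ/mol): Mg 738, S 1000, As 947, Rb 403, Sr 550.
So from lowest to highest: Rb < Sr < Mg < As < S.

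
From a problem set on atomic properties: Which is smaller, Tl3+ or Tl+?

Tl3+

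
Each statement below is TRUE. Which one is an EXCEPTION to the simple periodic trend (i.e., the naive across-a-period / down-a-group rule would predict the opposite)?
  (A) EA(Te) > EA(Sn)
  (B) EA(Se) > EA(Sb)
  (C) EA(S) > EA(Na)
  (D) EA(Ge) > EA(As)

(D)

The general trend: electron affinity increases across a period and decreases down a group.
(A) Te (period 5, group 16) vs Sn (period 5, group 14): the stated order agrees with the simple trend.
(B) Se (period 4, group 16) vs Sb (period 5, group 15): the stated order agrees with the simple trend.
(C) S (period 3, group 16) vs Na (period 3, group 1): the stated order agrees with the simple trend.
(D) Ge (period 4, group 14) vs As (period 4, group 15): the stated order contradicts the simple trend.
The exception is (D): adding an electron to As's half-filled 4p³ is unfavourable, so Ge (4p²) has the more exothermic EA.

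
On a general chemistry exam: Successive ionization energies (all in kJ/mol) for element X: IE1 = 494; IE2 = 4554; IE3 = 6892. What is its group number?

Look for the largest jump between consecutive ionization energies: IE2/IE1 ≈ 9.2, far larger than any earlier ratio.
That jump marks the point where a core electron is being removed. So the atom has 1 valence electron.
A main-group element with 1 valence electron is in group 1.

Group 1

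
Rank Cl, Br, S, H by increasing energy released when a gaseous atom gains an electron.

H < S < Br < Cl

H is in period 1, group 1; S is in period 3, group 16; Cl is in period 3, group 17; Br is in period 4, group 17.
EA tends to increase across a period and decrease down a group, though the pattern is less regular than for IE or radius.
Here both period and group differ, so the two effects have to be weighed against each other.
S > H: period and group pull opposite ways; the across-period shift dominates (200 vs 73 kJ/mol).
Br > S: period and group pull opposite ways; the across-period shift dominates (325 vs 200 kJ/mol).
Cl > Br: Cl sits above Br in group 17, so the down-group effect alone puts Cl higher.
Approximate values (kJ/mol): H 73, S 200, Cl 349, Br 325.
So from lowest to highest: H < S < Br < Cl.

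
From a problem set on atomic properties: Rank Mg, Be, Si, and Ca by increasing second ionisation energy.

Ca < Mg < Si < Be

Consider each +1 ion: Mg⁺ still has 1 valence electron; Be⁺ still has 1 valence electron; Si⁺ still has 3 valence electrons; Ca⁺ still has 1 valence electron.
All are still removing valence electrons, so compare the +1 ions as you would atoms: IE_2 generally rises across a period (higher Z_eff) and falls down a group (larger shell), subject to the usual subshell exceptions.
Valence configurations: Mg⁺ [Ne]3s¹, Be⁺ [He]2s¹, Si⁺ [Ne]3s²3p¹, Ca⁺ [Ar]4s¹.
The numbers (kJ/mol): Mg 1451, Be 1757, Si 1577, Ca 1145.
So the second ionization energies run Ca < Mg < Si < Be.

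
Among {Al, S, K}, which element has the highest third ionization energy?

IE_3 is the cost of taking one more electron from the +2 cation: Al²⁺ still has 1 valence electron; S²⁺ still has 4 valence electrons; K²⁺ is already 1 electron into the core.
Core electrons are held far more tightly than valence electrons, so K tops the IE_3 order.
Valence configurations: Al²⁺ [Ne]3s¹, S²⁺ [Ne]3s²3p².
The numbers (kJ/mol): Al 2745, S 3357, K 4420.
Hence IE_3: Al < S < K.

K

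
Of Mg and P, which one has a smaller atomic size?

P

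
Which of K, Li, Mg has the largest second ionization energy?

Consider each +1 ion: K⁺ is the bare [Ar] core; Li⁺ is the bare [He] core; Mg⁺ still has 1 valence electron.
Core electrons are held far more tightly than valence electrons, so K and Li top the IE_2 order.
Tabulated IE_2 (kJ/mol): K 3052, Li 7298, Mg 1451.
Putting it together, IE_2: Mg < K < Li.

Li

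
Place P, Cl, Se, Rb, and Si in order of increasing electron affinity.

Adding an electron releases more energy for atoms nearer the top right (short of the noble gases).
These span different periods and groups, so the two trends combine.
P > Rb: both effects reinforce here, so P is clearly the higher of the two.
Si > P: this pair runs against the simple trend — see the exception note.
Se > Si: period and group pull opposite ways; the across-period shift dominates (195 vs 134 kJ/mol).
Cl > Se: both effects reinforce here, so Cl is clearly the higher of the two.
Note the exception: Si has a higher electron affinity than P, contrary to the simple trend — adding an electron to P's half-filled 3p³ is unfavourable, so Si (3p²) has the more exothermic EA.
Tabulated electron affinity (kJ/mol): Si 134, P 72, Cl 349, Se 195, Rb 47.
So from lowest to highest: Rb < P < Si < Se < Cl.

Rb < P < Si < Se < Cl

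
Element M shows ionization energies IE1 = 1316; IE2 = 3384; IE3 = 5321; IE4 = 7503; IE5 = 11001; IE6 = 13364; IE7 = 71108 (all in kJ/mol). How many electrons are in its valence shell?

6

Look for the largest jump between consecutive ionization energies: IE7/IE6 ≈ 5.3, far larger than any earlier ratio.
That jump marks the point where a core electron is being removed. So the atom has 6 valence electrons.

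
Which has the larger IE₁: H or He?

H is in period 1, group 1; He is in period 1, group 18.
First ionization energy rises across a period (greater Z_eff holds electrons more tightly) and falls down a group (valence electrons are farther from the nucleus).
All lie in period 1, so first ionization energy increases left to right.
So He has the larger IE₁ (He > H).

He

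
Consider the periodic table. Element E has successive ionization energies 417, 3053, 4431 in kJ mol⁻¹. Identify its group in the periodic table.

Look for the largest jump between consecutive ionization energies: IE2/IE1 ≈ 7.3, far larger than any earlier ratio.
That jump marks the point where a core electron is being removed. So the atom has 1 valence electron.
A main-group element with 1 valence electron is in group 1.

Group 1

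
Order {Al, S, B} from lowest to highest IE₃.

Al, S, B

After 2 electrons have been removed, what remains? Al²⁺ still has 1 valence electron; S²⁺ still has 4 valence electrons; B²⁺ still has 1 valence electron.
All are still removing valence electrons, so compare the +2 ions as you would atoms: IE_3 generally rises across a period (higher Z_eff) and falls down a group (larger shell), subject to the usual subshell exceptions.
Valence configurations: Al²⁺ [Ne]3s¹, S²⁺ [Ne]3s²3p², B²⁺ [He]2s¹.
The numbers (kJ/mol): Al 2745, S 3357, B 3660.
Overall IE_3 order: Al < S < B.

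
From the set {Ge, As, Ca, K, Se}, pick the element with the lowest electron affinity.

K is in period 4, group 1; Ca is in period 4, group 2; Ge is in period 4, group 14; As is in period 4, group 15; Se is in period 4, group 16.
EA tends to increase across a period and decrease down a group, though the pattern is less regular than for IE or radius.
All lie in period 4; the across-period trend (electron affinity increases left to right) applies, with the exception below.
Note the exception: K has a higher electron affinity than Ca, contrary to the simple trend — adding an electron to Ca (ns²) has to open a new, higher-energy np subshell, which is unfavourable.
Note the exception: Ge has a higher electron affinity than As, contrary to the simple trend — adding an electron to As's half-filled 4p³ is unfavourable, so Ge (4p²) has the more exothermic EA.
Approximate values (kJ/mol): K 48, Ca 2, Ge 119, As 78, Se 195.
The lowest electron affinity among these belongs to Ca.

Ca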